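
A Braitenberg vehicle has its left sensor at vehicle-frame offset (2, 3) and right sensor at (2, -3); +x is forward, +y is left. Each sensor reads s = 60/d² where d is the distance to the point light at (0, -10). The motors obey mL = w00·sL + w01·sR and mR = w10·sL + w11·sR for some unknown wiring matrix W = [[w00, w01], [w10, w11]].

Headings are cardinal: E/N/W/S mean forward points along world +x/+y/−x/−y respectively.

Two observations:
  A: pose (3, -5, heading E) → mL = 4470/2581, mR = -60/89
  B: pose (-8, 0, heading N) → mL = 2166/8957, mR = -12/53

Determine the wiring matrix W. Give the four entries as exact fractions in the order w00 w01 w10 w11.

-1/2 1 -1 0

obs A: pose=(3,-5,E) → sL=60/89, sR=60/29, mL=4470/2581, mR=-60/89
obs B: pose=(-8,0,N) → sL=12/53, sR=60/169, mL=2166/8957, mR=-12/53
sensor matrix S = [[60/89, 60/29], [12/53, 60/169]]; det S = -5296320/23118017
solve [mL_A; mL_B] = S·[w00; w01] and [mR_A; mR_B] = S·[w10; w11]:
  w00 = -1/2, w01 = 1, w10 = -1, w11 = 0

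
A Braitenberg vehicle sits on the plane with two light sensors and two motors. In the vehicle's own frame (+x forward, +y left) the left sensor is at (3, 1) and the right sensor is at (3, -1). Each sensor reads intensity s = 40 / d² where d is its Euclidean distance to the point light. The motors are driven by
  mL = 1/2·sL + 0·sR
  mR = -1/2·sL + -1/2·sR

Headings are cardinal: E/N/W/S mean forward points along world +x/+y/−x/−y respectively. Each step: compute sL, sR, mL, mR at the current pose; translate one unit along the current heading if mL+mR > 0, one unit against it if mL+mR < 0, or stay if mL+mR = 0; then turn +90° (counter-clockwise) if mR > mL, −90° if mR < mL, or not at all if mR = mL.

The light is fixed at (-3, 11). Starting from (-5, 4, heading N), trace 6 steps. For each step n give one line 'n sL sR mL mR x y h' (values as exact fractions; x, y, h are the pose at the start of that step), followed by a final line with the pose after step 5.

0 8/5 40/17 4/5 -168/85 -5 4 N
1 4/5 20/41 2/5 -132/205 -5 3 E
2 8/25 40/137 4/25 -1048/3425 -6 3 S
3 2/5 5/9 1/5 -43/90 -6 4 W
4 8/5 40/17 4/5 -168/85 -5 4 N
5 4/5 20/41 2/5 -132/205 -5 3 E
final -6 3 S

n=0: pose=(-5,4,N); sL=8/5, sR=40/17; mL=4/5, mR=-168/85; mL+mR=-20/17 → advance -1; mR−mL=-236/85 → turn -1·90°
n=1: pose=(-5,3,E); sL=4/5, sR=20/41; mL=2/5, mR=-132/205; mL+mR=-10/41 → advance -1; mR−mL=-214/205 → turn -1·90°
n=2: pose=(-6,3,S); sL=8/25, sR=40/137; mL=4/25, mR=-1048/3425; mL+mR=-20/137 → advance -1; mR−mL=-1596/3425 → turn -1·90°
n=3: pose=(-6,4,W); sL=2/5, sR=5/9; mL=1/5, mR=-43/90; mL+mR=-5/18 → advance -1; mR−mL=-61/90 → turn -1·90°
n=4: pose=(-5,4,N); sL=8/5, sR=40/17; mL=4/5, mR=-168/85; mL+mR=-20/17 → advance -1; mR−mL=-236/85 → turn -1·90°
n=5: pose=(-5,3,E); sL=4/5, sR=20/41; mL=2/5, mR=-132/205; mL+mR=-10/41 → advance -1; mR−mL=-214/205 → turn -1·90°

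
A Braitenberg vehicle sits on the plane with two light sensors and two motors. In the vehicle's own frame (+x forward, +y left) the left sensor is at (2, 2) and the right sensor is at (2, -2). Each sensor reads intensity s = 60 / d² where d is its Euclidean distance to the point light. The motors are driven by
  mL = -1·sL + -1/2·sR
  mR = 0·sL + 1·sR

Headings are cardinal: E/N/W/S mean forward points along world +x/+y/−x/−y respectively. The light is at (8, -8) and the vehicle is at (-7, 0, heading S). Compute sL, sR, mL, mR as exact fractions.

12/41 12/65 -1026/2665 12/65

left sensor world pos  = (-5, -2); dL² = 205
right sensor world pos = (-9, -2); dR² = 325
sL = 60/205 = 12/41
sR = 60/325 = 12/65
mL = -1·sL + -1/2·sR = -1026/2665
mR = 0·sL + 1·sR = 12/65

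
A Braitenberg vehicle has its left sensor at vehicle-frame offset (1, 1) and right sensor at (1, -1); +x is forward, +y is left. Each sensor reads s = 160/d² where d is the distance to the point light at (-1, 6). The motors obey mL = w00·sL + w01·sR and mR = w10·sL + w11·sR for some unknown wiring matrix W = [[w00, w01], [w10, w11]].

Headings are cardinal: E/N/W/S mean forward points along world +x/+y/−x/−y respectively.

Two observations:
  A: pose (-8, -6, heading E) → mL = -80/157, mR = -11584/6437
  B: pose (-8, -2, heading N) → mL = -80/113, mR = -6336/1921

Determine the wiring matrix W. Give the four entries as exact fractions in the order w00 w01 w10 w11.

obs A: pose=(-8,-6,E) → sL=160/157, sR=32/41, mL=-80/157, mR=-11584/6437
obs B: pose=(-8,-2,N) → sL=160/113, sR=32/17, mL=-80/113, mR=-6336/1921
sensor matrix S = [[160/157, 32/41], [160/113, 32/17]]; det S = 10055680/12365477
solve [mL_A; mL_B] = S·[w00; w01] and [mR_A; mR_B] = S·[w10; w11]:
  w00 = -1/2, w01 = 0, w10 = -1, w11 = -1

-1/2 0 -1 -1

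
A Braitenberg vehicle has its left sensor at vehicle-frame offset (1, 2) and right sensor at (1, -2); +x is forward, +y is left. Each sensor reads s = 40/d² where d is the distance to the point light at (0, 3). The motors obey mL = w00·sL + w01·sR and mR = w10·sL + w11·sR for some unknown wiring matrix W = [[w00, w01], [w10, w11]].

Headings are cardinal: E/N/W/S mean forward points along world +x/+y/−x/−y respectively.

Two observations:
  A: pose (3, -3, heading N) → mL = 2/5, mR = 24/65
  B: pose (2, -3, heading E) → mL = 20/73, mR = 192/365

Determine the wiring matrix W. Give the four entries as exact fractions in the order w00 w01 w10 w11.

obs A: pose=(3,-3,N) → sL=20/13, sR=4/5, mL=2/5, mR=24/65
obs B: pose=(2,-3,E) → sL=8/5, sR=40/73, mL=20/73, mR=192/365
sensor matrix S = [[20/13, 4/5], [8/5, 40/73]]; det S = -10368/23725
solve [mL_A; mL_B] = S·[w00; w01] and [mR_A; mR_B] = S·[w10; w11]:
  w00 = 0, w01 = 1/2, w10 = 1/2, w11 = -1/2

0 1/2 1/2 -1/2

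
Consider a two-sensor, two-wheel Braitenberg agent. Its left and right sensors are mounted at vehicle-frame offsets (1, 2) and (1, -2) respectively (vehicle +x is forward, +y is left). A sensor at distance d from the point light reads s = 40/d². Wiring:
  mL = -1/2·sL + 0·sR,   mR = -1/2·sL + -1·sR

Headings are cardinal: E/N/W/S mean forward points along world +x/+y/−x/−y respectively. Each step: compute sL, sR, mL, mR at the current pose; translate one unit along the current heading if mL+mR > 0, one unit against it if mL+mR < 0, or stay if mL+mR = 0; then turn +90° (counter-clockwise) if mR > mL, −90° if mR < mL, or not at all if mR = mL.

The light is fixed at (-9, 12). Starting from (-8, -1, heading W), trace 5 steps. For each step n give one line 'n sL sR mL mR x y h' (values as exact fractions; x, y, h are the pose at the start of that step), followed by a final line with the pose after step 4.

0 8/45 40/121 -4/45 -2284/5445 -8 -1 W
1 5/18 1/4 -5/36 -7/18 -7 -1 N
2 40/153 8/53 -20/153 -2284/8109 -7 -2 E
3 20/117 20/113 -10/117 -3470/13221 -8 -2 S
4 8/45 40/121 -4/45 -2284/5445 -8 -1 W
final -7 -1 N

n=0: pose=(-8,-1,W); sL=8/45, sR=40/121; mL=-4/45, mR=-2284/5445; mL+mR=-2768/5445 → advance -1; mR−mL=-40/121 → turn -1·90°
n=1: pose=(-7,-1,N); sL=5/18, sR=1/4; mL=-5/36, mR=-7/18; mL+mR=-19/36 → advance -1; mR−mL=-1/4 → turn -1·90°
n=2: pose=(-7,-2,E); sL=40/153, sR=8/53; mL=-20/153, mR=-2284/8109; mL+mR=-3344/8109 → advance -1; mR−mL=-8/53 → turn -1·90°
n=3: pose=(-8,-2,S); sL=20/117, sR=20/113; mL=-10/117, mR=-3470/13221; mL+mR=-4600/13221 → advance -1; mR−mL=-20/113 → turn -1·90°
n=4: pose=(-8,-1,W); sL=8/45, sR=40/121; mL=-4/45, mR=-2284/5445; mL+mR=-2768/5445 → advance -1; mR−mL=-40/121 → turn -1·90°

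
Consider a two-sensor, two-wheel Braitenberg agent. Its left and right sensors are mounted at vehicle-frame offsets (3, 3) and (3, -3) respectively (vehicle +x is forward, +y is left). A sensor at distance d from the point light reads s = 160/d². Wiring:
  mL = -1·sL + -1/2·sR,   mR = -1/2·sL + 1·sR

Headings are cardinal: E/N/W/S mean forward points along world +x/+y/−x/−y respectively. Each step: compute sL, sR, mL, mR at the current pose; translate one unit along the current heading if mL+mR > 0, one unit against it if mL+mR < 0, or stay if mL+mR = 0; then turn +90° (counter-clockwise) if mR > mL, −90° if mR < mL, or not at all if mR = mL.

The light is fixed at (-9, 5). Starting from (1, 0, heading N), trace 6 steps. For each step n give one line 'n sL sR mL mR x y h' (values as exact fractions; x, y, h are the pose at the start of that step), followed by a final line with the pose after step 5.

0 160/53 160/173 -31920/9169 -5360/9169 1 0 N
1 16/13 80/29 -984/377 808/377 1 -1 W
2 160/277 32/29 -9072/8033 6544/8033 2 -1 S
3 4/5 8/13 -72/65 14/65 2 0 E
4 160/53 160/173 -31920/9169 -5360/9169 1 0 N
5 16/13 80/29 -984/377 808/377 1 -1 W
final 2 -1 S

n=0: pose=(1,0,N); sL=160/53, sR=160/173; mL=-31920/9169, mR=-5360/9169; mL+mR=-37280/9169 → advance -1; mR−mL=26560/9169 → turn +1·90°
n=1: pose=(1,-1,W); sL=16/13, sR=80/29; mL=-984/377, mR=808/377; mL+mR=-176/377 → advance -1; mR−mL=1792/377 → turn +1·90°
n=2: pose=(2,-1,S); sL=160/277, sR=32/29; mL=-9072/8033, mR=6544/8033; mL+mR=-2528/8033 → advance -1; mR−mL=15616/8033 → turn +1·90°
n=3: pose=(2,0,E); sL=4/5, sR=8/13; mL=-72/65, mR=14/65; mL+mR=-58/65 → advance -1; mR−mL=86/65 → turn +1·90°
n=4: pose=(1,0,N); sL=160/53, sR=160/173; mL=-31920/9169, mR=-5360/9169; mL+mR=-37280/9169 → advance -1; mR−mL=26560/9169 → turn +1·90°
n=5: pose=(1,-1,W); sL=16/13, sR=80/29; mL=-984/377, mR=808/377; mL+mR=-176/377 → advance -1; mR−mL=1792/377 → turn +1·90°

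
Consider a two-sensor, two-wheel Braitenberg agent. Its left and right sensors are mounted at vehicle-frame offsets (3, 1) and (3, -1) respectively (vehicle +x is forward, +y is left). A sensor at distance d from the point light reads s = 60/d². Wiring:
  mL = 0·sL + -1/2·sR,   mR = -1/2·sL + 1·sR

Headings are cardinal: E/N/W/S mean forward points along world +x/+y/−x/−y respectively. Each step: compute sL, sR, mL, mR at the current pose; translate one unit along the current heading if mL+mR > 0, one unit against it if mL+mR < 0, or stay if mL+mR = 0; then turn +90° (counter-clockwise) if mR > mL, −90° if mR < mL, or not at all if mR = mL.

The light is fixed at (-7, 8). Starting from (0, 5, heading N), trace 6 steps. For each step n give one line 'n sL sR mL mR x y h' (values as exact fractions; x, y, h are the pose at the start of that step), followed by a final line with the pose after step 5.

0 5/3 15/16 -15/32 5/48 0 5 N
1 60/41 12/5 -6/5 342/205 0 4 W
2 30/49 30/37 -15/37 915/1813 -1 4 S
3 60/97 20/39 -10/39 770/3783 -1 3 E
4 3 3/2 -3/4 0 -2 3 N
5 60/53 60/29 -30/29 2310/1537 -2 2 W
final -3 2 S

n=0: pose=(0,5,N); sL=5/3, sR=15/16; mL=-15/32, mR=5/48; mL+mR=-35/96 → advance -1; mR−mL=55/96 → turn +1·90°
n=1: pose=(0,4,W); sL=60/41, sR=12/5; mL=-6/5, mR=342/205; mL+mR=96/205 → advance +1; mR−mL=588/205 → turn +1·90°
n=2: pose=(-1,4,S); sL=30/49, sR=30/37; mL=-15/37, mR=915/1813; mL+mR=180/1813 → advance +1; mR−mL=1650/1813 → turn +1·90°
n=3: pose=(-1,3,E); sL=60/97, sR=20/39; mL=-10/39, mR=770/3783; mL+mR=-200/3783 → advance -1; mR−mL=580/1261 → turn +1·90°
n=4: pose=(-2,3,N); sL=3, sR=3/2; mL=-3/4, mR=0; mL+mR=-3/4 → advance -1; mR−mL=3/4 → turn +1·90°
n=5: pose=(-2,2,W); sL=60/53, sR=60/29; mL=-30/29, mR=2310/1537; mL+mR=720/1537 → advance +1; mR−mL=3900/1537 → turn +1·90°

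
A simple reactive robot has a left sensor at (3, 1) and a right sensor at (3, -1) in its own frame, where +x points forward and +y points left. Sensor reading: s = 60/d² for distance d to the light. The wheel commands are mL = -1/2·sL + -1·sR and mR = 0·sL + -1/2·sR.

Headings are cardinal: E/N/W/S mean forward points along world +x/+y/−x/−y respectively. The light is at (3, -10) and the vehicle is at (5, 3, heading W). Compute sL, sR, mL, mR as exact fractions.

12/29 60/197 -2922/5713 -30/197

left sensor world pos  = (2, 2); dL² = 145
right sensor world pos = (2, 4); dR² = 197
sL = 60/145 = 12/29
sR = 60/197 = 60/197
mL = -1/2·sL + -1·sR = -2922/5713
mR = 0·sL + -1/2·sR = -30/197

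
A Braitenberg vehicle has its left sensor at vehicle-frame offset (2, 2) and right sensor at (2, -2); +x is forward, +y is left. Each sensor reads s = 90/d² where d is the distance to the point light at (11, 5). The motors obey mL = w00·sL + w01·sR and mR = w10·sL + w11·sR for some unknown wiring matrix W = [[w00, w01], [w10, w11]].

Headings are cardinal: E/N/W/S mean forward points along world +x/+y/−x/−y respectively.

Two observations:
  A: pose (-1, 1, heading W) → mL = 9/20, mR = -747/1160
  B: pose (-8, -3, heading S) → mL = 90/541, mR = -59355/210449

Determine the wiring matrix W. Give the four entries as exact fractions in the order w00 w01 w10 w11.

obs A: pose=(-1,1,W) → sL=45/116, sR=9/20, mL=9/20, mR=-747/1160
obs B: pose=(-8,-3,S) → sL=90/389, sR=90/541, mL=90/541, mR=-59355/210449
sensor matrix S = [[45/116, 9/20], [90/389, 90/541]]; det S = -241542/6103021
solve [mL_A; mL_B] = S·[w00; w01] and [mR_A; mR_B] = S·[w10; w11]:
  w00 = 0, w01 = 1, w10 = -1/2, w11 = -1

0 1 -1/2 -1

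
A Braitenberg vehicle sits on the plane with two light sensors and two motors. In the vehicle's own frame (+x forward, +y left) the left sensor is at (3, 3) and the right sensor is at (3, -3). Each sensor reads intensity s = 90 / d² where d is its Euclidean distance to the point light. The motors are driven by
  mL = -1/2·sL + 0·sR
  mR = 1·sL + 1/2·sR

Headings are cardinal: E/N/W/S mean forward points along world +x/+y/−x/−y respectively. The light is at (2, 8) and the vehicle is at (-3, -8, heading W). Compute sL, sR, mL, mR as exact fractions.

18/85 90/233 -9/85 8019/19805

left sensor world pos  = (-6, -11); dL² = 425
right sensor world pos = (-6, -5); dR² = 233
sL = 90/425 = 18/85
sR = 90/233 = 90/233
mL = -1/2·sL + 0·sR = -9/85
mR = 1·sL + 1/2·sR = 8019/19805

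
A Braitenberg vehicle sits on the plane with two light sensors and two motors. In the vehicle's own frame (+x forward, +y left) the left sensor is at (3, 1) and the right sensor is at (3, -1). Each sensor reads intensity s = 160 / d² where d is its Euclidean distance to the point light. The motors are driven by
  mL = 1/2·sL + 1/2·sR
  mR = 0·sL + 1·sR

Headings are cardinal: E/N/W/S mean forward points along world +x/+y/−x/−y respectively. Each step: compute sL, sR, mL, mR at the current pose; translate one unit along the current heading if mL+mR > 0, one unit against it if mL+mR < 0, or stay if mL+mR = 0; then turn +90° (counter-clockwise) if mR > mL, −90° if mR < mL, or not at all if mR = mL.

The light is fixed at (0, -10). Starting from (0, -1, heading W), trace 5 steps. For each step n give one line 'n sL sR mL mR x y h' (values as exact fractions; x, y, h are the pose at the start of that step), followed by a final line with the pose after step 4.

n=0: pose=(0,-1,W); sL=160/73, sR=160/109; mL=14560/7957, mR=160/109; mL+mR=26240/7957 → advance +1; mR−mL=-2880/7957 → turn -1·90°
n=1: pose=(-1,-1,N); sL=40/37, sR=10/9; mL=365/333, mR=10/9; mL+mR=245/111 → advance +1; mR−mL=5/333 → turn +1·90°
n=2: pose=(-1,0,W); sL=160/97, sR=160/137; mL=18720/13289, mR=160/137; mL+mR=34240/13289 → advance +1; mR−mL=-3200/13289 → turn -1·90°
n=3: pose=(-2,0,N); sL=80/89, sR=16/17; mL=1392/1513, mR=16/17; mL+mR=2816/1513 → advance +1; mR−mL=32/1513 → turn +1·90°
n=4: pose=(-2,1,W); sL=32/25, sR=160/169; mL=4704/4225, mR=160/169; mL+mR=8704/4225 → advance +1; mR−mL=-704/4225 → turn -1·90°

0 160/73 160/109 14560/7957 160/109 0 -1 W
1 40/37 10/9 365/333 10/9 -1 -1 N
2 160/97 160/137 18720/13289 160/137 -1 0 W
3 80/89 16/17 1392/1513 16/17 -2 0 N
4 32/25 160/169 4704/4225 160/169 -2 1 W
final -3 1 N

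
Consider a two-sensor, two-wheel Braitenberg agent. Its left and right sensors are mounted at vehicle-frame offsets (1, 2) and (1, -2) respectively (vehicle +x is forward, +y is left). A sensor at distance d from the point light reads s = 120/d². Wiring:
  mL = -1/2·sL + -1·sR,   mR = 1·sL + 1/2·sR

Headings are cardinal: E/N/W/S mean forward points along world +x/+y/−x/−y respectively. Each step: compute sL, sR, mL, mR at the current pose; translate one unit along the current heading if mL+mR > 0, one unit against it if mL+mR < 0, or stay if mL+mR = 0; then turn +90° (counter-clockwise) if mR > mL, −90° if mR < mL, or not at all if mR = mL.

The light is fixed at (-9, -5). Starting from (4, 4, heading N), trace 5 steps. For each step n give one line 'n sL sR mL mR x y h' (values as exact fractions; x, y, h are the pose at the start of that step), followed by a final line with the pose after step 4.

0 120/221 24/65 -708/1105 804/1105 4 4 N
1 15/26 5/12 -55/78 245/312 4 5 W
2 120/277 120/181 -44100/50137 38340/50137 3 5 S
3 60/169 12/25 -2778/4225 2514/4225 3 6 E
4 8/15 120/313 -3052/4695 3404/4695 2 6 N
final 2 7 W

n=0: pose=(4,4,N); sL=120/221, sR=24/65; mL=-708/1105, mR=804/1105; mL+mR=96/1105 → advance +1; mR−mL=1512/1105 → turn +1·90°
n=1: pose=(4,5,W); sL=15/26, sR=5/12; mL=-55/78, mR=245/312; mL+mR=25/312 → advance +1; mR−mL=155/104 → turn +1·90°
n=2: pose=(3,5,S); sL=120/277, sR=120/181; mL=-44100/50137, mR=38340/50137; mL+mR=-5760/50137 → advance -1; mR−mL=82440/50137 → turn +1·90°
n=3: pose=(3,6,E); sL=60/169, sR=12/25; mL=-2778/4225, mR=2514/4225; mL+mR=-264/4225 → advance -1; mR−mL=5292/4225 → turn +1·90°
n=4: pose=(2,6,N); sL=8/15, sR=120/313; mL=-3052/4695, mR=3404/4695; mL+mR=352/4695 → advance +1; mR−mL=2152/1565 → turn +1·90°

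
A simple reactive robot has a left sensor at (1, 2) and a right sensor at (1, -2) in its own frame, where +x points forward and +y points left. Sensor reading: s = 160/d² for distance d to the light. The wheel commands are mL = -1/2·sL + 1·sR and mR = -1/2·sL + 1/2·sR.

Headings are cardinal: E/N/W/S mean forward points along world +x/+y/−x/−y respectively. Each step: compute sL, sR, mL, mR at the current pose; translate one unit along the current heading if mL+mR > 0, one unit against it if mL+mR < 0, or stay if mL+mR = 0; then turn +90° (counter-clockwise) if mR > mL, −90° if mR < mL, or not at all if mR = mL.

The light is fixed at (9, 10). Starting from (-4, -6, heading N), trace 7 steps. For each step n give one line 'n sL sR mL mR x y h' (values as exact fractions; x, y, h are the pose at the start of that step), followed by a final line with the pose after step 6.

n=0: pose=(-4,-6,N); sL=16/45, sR=80/173; mL=2216/7785, mR=416/7785; mL+mR=2632/7785 → advance +1; mR−mL=-40/173 → turn -1·90°
n=1: pose=(-4,-5,E); sL=160/313, sR=160/433; mL=15440/135529, mR=-9600/135529; mL+mR=5840/135529 → advance +1; mR−mL=-80/433 → turn -1·90°
n=2: pose=(-3,-5,S); sL=40/89, sR=40/113; mL=1300/10057, mR=-480/10057; mL+mR=820/10057 → advance +1; mR−mL=-20/113 → turn -1·90°
n=3: pose=(-3,-6,W); sL=160/493, sR=32/73; mL=9936/35989, mR=2048/35989; mL+mR=11984/35989 → advance +1; mR−mL=-16/73 → turn -1·90°
n=4: pose=(-4,-6,N); sL=16/45, sR=80/173; mL=2216/7785, mR=416/7785; mL+mR=2632/7785 → advance +1; mR−mL=-40/173 → turn -1·90°
n=5: pose=(-4,-5,E); sL=160/313, sR=160/433; mL=15440/135529, mR=-9600/135529; mL+mR=5840/135529 → advance +1; mR−mL=-80/433 → turn -1·90°
n=6: pose=(-3,-5,S); sL=40/89, sR=40/113; mL=1300/10057, mR=-480/10057; mL+mR=820/10057 → advance +1; mR−mL=-20/113 → turn -1·90°

0 16/45 80/173 2216/7785 416/7785 -4 -6 N
1 160/313 160/433 15440/135529 -9600/135529 -4 -5 E
2 40/89 40/113 1300/10057 -480/10057 -3 -5 S
3 160/493 32/73 9936/35989 2048/35989 -3 -6 W
4 16/45 80/173 2216/7785 416/7785 -4 -6 N
5 160/313 160/433 15440/135529 -9600/135529 -4 -5 E
6 40/89 40/113 1300/10057 -480/10057 -3 -5 S
final -3 -6 W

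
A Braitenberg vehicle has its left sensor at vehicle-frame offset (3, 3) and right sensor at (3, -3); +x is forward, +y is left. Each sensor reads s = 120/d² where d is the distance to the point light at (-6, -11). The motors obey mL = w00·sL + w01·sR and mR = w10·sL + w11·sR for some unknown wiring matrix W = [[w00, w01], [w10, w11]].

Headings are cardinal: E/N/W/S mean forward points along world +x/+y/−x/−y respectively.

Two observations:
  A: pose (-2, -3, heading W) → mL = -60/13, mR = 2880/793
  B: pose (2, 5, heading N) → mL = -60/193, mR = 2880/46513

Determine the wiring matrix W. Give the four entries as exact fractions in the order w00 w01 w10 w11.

obs A: pose=(-2,-3,W) → sL=60/13, sR=60/61, mL=-60/13, mR=2880/793
obs B: pose=(2,5,N) → sL=60/193, sR=60/241, mL=-60/193, mR=2880/46513
sensor matrix S = [[60/13, 60/61], [60/193, 60/241]]; det S = 31104000/36884809
solve [mL_A; mL_B] = S·[w00; w01] and [mR_A; mR_B] = S·[w10; w11]:
  w00 = -1, w01 = 0, w10 = 1, w11 = -1

-1 0 1 -1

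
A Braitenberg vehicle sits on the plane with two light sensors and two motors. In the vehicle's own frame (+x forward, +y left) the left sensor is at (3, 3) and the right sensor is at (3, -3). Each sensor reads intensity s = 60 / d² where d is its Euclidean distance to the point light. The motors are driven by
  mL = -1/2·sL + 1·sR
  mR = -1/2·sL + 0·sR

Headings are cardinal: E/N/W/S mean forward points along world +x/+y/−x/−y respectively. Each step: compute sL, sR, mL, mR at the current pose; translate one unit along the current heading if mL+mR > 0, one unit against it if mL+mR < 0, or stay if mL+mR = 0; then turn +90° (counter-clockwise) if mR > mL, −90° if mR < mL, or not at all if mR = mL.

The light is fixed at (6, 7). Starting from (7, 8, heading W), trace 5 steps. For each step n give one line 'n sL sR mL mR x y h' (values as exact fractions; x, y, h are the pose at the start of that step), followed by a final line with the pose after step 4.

n=0: pose=(7,8,W); sL=15/2, sR=3; mL=-3/4, mR=-15/4; mL+mR=-9/2 → advance -1; mR−mL=-3 → turn -1·90°
n=1: pose=(8,8,N); sL=60/17, sR=60/41; mL=-210/697, mR=-30/17; mL+mR=-1440/697 → advance -1; mR−mL=-60/41 → turn -1·90°
n=2: pose=(8,7,E); sL=30/17, sR=30/17; mL=15/17, mR=-15/17; mL+mR=0 → advance +0; mR−mL=-30/17 → turn -1·90°
n=3: pose=(8,7,S); sL=30/17, sR=6; mL=87/17, mR=-15/17; mL+mR=72/17 → advance +1; mR−mL=-6 → turn -1·90°
n=4: pose=(8,6,W); sL=60/17, sR=12; mL=174/17, mR=-30/17; mL+mR=144/17 → advance +1; mR−mL=-12 → turn -1·90°

0 15/2 3 -3/4 -15/4 7 8 W
1 60/17 60/41 -210/697 -30/17 8 8 N
2 30/17 30/17 15/17 -15/17 8 7 E
3 30/17 6 87/17 -15/17 8 7 S
4 60/17 12 174/17 -30/17 8 6 W
final 7 6 N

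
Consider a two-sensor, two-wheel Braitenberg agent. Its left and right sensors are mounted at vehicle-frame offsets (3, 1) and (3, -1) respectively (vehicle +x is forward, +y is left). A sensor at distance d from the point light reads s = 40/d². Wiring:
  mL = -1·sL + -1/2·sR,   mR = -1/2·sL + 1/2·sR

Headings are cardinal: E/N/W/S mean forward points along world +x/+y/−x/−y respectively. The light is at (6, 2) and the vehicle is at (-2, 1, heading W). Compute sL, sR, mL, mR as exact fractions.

left sensor world pos  = (-5, 0); dL² = 125
right sensor world pos = (-5, 2); dR² = 121
sL = 40/125 = 8/25
sR = 40/121 = 40/121
mL = -1·sL + -1/2·sR = -1468/3025
mR = -1/2·sL + 1/2·sR = 16/3025

8/25 40/121 -1468/3025 16/3025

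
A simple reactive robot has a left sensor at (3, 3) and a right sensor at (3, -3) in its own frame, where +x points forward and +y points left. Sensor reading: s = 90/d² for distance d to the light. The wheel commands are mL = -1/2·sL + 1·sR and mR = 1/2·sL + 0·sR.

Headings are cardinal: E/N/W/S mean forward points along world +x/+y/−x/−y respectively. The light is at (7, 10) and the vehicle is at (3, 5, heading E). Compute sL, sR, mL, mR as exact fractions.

18 18/13 -99/13 9

left sensor world pos  = (6, 8); dL² = 5
right sensor world pos = (6, 2); dR² = 65
sL = 90/5 = 18
sR = 90/65 = 18/13
mL = -1/2·sL + 1·sR = -99/13
mR = 1/2·sL + 0·sR = 9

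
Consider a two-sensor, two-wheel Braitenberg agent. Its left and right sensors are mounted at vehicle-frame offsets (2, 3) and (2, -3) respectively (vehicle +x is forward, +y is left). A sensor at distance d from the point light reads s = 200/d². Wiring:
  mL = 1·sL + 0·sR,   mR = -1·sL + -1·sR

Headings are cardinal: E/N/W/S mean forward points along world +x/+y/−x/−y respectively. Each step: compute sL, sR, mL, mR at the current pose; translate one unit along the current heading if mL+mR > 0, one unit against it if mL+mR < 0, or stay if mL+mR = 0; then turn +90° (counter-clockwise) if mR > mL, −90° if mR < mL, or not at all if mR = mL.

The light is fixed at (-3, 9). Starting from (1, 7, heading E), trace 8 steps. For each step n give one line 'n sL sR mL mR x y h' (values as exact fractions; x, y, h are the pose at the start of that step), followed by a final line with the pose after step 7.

0 200/37 200/61 200/37 -19600/2257 1 7 E
1 50/13 25/2 50/13 -425/26 0 7 S
2 200/17 40 200/17 -880/17 0 8 W
3 100 4 100 -104 1 8 N
4 200/37 200/61 200/37 -19600/2257 1 7 E
5 50/13 25/2 50/13 -425/26 0 7 S
6 200/17 40 200/17 -880/17 0 8 W
7 100 4 100 -104 1 8 N
final 1 7 E

n=0: pose=(1,7,E); sL=200/37, sR=200/61; mL=200/37, mR=-19600/2257; mL+mR=-200/61 → advance -1; mR−mL=-31800/2257 → turn -1·90°
n=1: pose=(0,7,S); sL=50/13, sR=25/2; mL=50/13, mR=-425/26; mL+mR=-25/2 → advance -1; mR−mL=-525/26 → turn -1·90°
n=2: pose=(0,8,W); sL=200/17, sR=40; mL=200/17, mR=-880/17; mL+mR=-40 → advance -1; mR−mL=-1080/17 → turn -1·90°
n=3: pose=(1,8,N); sL=100, sR=4; mL=100, mR=-104; mL+mR=-4 → advance -1; mR−mL=-204 → turn -1·90°
n=4: pose=(1,7,E); sL=200/37, sR=200/61; mL=200/37, mR=-19600/2257; mL+mR=-200/61 → advance -1; mR−mL=-31800/2257 → turn -1·90°
n=5: pose=(0,7,S); sL=50/13, sR=25/2; mL=50/13, mR=-425/26; mL+mR=-25/2 → advance -1; mR−mL=-525/26 → turn -1·90°
n=6: pose=(0,8,W); sL=200/17, sR=40; mL=200/17, mR=-880/17; mL+mR=-40 → advance -1; mR−mL=-1080/17 → turn -1·90°
n=7: pose=(1,8,N); sL=100, sR=4; mL=100, mR=-104; mL+mR=-4 → advance -1; mR−mL=-204 → turn -1·90°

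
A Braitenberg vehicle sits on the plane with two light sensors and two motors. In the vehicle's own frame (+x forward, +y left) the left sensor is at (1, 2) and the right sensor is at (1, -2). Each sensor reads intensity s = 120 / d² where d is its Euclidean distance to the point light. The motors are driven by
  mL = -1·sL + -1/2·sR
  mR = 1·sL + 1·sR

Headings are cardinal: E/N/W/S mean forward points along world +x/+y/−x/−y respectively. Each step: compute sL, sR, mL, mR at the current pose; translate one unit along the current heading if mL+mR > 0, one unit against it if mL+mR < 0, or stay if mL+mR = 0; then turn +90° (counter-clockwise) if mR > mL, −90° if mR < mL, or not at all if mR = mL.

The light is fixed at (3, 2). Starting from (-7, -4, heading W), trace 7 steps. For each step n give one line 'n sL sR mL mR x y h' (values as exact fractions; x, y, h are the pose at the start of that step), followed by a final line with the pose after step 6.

n=0: pose=(-7,-4,W); sL=24/37, sR=120/137; mL=-5508/5069, mR=7728/5069; mL+mR=60/137 → advance +1; mR−mL=13236/5069 → turn +1·90°
n=1: pose=(-8,-4,S); sL=12/13, sR=60/109; mL=-1698/1417, mR=2088/1417; mL+mR=30/109 → advance +1; mR−mL=3786/1417 → turn +1·90°
n=2: pose=(-8,-5,E); sL=24/25, sR=120/181; mL=-5844/4525, mR=7344/4525; mL+mR=60/181 → advance +1; mR−mL=13188/4525 → turn +1·90°
n=3: pose=(-7,-5,N); sL=2/3, sR=6/5; mL=-19/15, mR=28/15; mL+mR=3/5 → advance +1; mR−mL=47/15 → turn +1·90°
n=4: pose=(-7,-4,W); sL=24/37, sR=120/137; mL=-5508/5069, mR=7728/5069; mL+mR=60/137 → advance +1; mR−mL=13236/5069 → turn +1·90°
n=5: pose=(-8,-4,S); sL=12/13, sR=60/109; mL=-1698/1417, mR=2088/1417; mL+mR=30/109 → advance +1; mR−mL=3786/1417 → turn +1·90°
n=6: pose=(-8,-5,E); sL=24/25, sR=120/181; mL=-5844/4525, mR=7344/4525; mL+mR=60/181 → advance +1; mR−mL=13188/4525 → turn +1·90°

0 24/37 120/137 -5508/5069 7728/5069 -7 -4 W
1 12/13 60/109 -1698/1417 2088/1417 -8 -4 S
2 24/25 120/181 -5844/4525 7344/4525 -8 -5 E
3 2/3 6/5 -19/15 28/15 -7 -5 N
4 24/37 120/137 -5508/5069 7728/5069 -7 -4 W
5 12/13 60/109 -1698/1417 2088/1417 -8 -4 S
6 24/25 120/181 -5844/4525 7344/4525 -8 -5 E
final -7 -5 N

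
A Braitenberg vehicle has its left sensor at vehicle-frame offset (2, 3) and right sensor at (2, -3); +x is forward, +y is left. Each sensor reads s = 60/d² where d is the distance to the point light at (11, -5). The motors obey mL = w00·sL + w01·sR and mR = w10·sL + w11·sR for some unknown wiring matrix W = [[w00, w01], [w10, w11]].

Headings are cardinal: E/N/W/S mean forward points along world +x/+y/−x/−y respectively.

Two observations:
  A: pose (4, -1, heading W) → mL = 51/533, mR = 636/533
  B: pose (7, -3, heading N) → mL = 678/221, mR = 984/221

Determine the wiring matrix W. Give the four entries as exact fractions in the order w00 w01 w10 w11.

-1/2 1 1 1

obs A: pose=(4,-1,W) → sL=30/41, sR=6/13, mL=51/533, mR=636/533
obs B: pose=(7,-3,N) → sL=12/13, sR=60/17, mL=678/221, mR=984/221
sensor matrix S = [[30/41, 6/13], [12/13, 60/17]]; det S = 254016/117793
solve [mL_A; mL_B] = S·[w00; w01] and [mR_A; mR_B] = S·[w10; w11]:
  w00 = -1/2, w01 = 1, w10 = 1, w11 = 1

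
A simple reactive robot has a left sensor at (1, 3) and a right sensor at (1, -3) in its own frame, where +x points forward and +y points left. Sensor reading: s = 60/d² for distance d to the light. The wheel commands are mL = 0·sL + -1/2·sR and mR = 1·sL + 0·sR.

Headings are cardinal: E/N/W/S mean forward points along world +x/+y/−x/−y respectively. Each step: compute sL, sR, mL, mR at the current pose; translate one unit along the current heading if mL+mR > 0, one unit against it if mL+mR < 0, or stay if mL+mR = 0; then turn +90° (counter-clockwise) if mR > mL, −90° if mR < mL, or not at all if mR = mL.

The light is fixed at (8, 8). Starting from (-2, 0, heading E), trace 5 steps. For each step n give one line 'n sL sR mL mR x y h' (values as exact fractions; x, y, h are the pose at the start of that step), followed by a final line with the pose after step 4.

0 30/53 30/101 -15/101 30/53 -2 0 E
1 60/193 12/17 -6/17 60/193 -1 0 N
2 15/61 15/34 -15/68 15/61 -1 -1 W
3 60/149 60/269 -30/269 60/149 -2 -1 S
4 6/13 6/25 -3/25 6/13 -2 -2 E
final -1 -2 N

n=0: pose=(-2,0,E); sL=30/53, sR=30/101; mL=-15/101, mR=30/53; mL+mR=2235/5353 → advance +1; mR−mL=3825/5353 → turn +1·90°
n=1: pose=(-1,0,N); sL=60/193, sR=12/17; mL=-6/17, mR=60/193; mL+mR=-138/3281 → advance -1; mR−mL=2178/3281 → turn +1·90°
n=2: pose=(-1,-1,W); sL=15/61, sR=15/34; mL=-15/68, mR=15/61; mL+mR=105/4148 → advance +1; mR−mL=1935/4148 → turn +1·90°
n=3: pose=(-2,-1,S); sL=60/149, sR=60/269; mL=-30/269, mR=60/149; mL+mR=11670/40081 → advance +1; mR−mL=20610/40081 → turn +1·90°
n=4: pose=(-2,-2,E); sL=6/13, sR=6/25; mL=-3/25, mR=6/13; mL+mR=111/325 → advance +1; mR−mL=189/325 → turn +1·90°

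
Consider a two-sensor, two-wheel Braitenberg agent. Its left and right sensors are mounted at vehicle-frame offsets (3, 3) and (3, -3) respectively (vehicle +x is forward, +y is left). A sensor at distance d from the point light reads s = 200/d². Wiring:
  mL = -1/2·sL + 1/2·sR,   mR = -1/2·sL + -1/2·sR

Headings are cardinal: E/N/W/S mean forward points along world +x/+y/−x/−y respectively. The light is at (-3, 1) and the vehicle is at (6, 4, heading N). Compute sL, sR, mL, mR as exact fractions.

left sensor world pos  = (3, 7); dL² = 72
right sensor world pos = (9, 7); dR² = 180
sL = 200/72 = 25/9
sR = 200/180 = 10/9
mL = -1/2·sL + 1/2·sR = -5/6
mR = -1/2·sL + -1/2·sR = -35/18

25/9 10/9 -5/6 -35/18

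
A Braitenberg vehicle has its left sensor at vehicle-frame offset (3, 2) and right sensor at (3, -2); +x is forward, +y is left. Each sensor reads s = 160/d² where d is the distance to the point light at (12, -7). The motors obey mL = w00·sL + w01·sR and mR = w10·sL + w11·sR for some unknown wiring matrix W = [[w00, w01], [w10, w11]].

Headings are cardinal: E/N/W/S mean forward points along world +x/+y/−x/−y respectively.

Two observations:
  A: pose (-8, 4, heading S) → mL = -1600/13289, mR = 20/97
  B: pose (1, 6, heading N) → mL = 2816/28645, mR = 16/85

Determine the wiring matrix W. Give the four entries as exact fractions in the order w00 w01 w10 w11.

-1 1 1/2 0

obs A: pose=(-8,4,S) → sL=40/97, sR=40/137, mL=-1600/13289, mR=20/97
obs B: pose=(1,6,N) → sL=32/85, sR=160/337, mL=2816/28645, mR=16/85
sensor matrix S = [[40/97, 40/137], [32/85, 160/337]]; det S = 6537216/76132681
solve [mL_A; mL_B] = S·[w00; w01] and [mR_A; mR_B] = S·[w10; w11]:
  w00 = -1, w01 = 1, w10 = 1/2, w11 = 0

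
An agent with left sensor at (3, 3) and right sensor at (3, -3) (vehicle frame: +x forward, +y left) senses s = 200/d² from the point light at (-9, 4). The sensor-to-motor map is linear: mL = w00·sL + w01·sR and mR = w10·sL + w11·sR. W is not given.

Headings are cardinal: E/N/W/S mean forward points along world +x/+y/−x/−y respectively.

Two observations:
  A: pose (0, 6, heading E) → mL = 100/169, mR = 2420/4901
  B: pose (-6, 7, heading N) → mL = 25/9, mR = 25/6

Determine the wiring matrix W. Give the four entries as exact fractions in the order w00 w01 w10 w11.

obs A: pose=(0,6,E) → sL=200/169, sR=40/29, mL=100/169, mR=2420/4901
obs B: pose=(-6,7,N) → sL=50/9, sR=25/9, mL=25/9, mR=25/6
sensor matrix S = [[200/169, 40/29], [50/9, 25/9]]; det S = -193000/44109
solve [mL_A; mL_B] = S·[w00; w01] and [mR_A; mR_B] = S·[w10; w11]:
  w00 = 1/2, w01 = 0, w10 = 1, w11 = -1/2

1/2 0 1 -1/2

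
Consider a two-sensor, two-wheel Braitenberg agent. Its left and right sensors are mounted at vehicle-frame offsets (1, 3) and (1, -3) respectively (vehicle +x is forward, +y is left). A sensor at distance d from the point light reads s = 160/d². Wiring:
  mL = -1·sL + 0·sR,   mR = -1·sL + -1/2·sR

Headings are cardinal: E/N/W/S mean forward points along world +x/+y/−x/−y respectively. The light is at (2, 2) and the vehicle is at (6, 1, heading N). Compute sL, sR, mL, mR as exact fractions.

left sensor world pos  = (3, 2); dL² = 1
right sensor world pos = (9, 2); dR² = 49
sL = 160/1 = 160
sR = 160/49 = 160/49
mL = -1·sL + 0·sR = -160
mR = -1·sL + -1/2·sR = -7920/49

160 160/49 -160 -7920/49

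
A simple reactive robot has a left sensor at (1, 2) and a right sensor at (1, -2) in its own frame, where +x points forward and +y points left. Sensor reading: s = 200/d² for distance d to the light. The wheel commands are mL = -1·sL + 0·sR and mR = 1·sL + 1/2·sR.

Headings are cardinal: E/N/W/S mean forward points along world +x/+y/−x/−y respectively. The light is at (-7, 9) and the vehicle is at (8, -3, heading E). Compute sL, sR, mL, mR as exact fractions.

50/89 50/113 -50/89 7875/10057

left sensor world pos  = (9, -1); dL² = 356
right sensor world pos = (9, -5); dR² = 452
sL = 200/356 = 50/89
sR = 200/452 = 50/113
mL = -1·sL + 0·sR = -50/89
mR = 1·sL + 1/2·sR = 7875/10057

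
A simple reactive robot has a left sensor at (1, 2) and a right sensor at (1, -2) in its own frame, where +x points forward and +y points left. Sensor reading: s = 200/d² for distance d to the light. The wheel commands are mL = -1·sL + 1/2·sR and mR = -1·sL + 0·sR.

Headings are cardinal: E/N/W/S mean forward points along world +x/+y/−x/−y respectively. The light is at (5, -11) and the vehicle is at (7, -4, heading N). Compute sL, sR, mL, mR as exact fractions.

left sensor world pos  = (5, -3); dL² = 64
right sensor world pos = (9, -3); dR² = 80
sL = 200/64 = 25/8
sR = 200/80 = 5/2
mL = -1·sL + 1/2·sR = -15/8
mR = -1·sL + 0·sR = -25/8

25/8 5/2 -15/8 -25/8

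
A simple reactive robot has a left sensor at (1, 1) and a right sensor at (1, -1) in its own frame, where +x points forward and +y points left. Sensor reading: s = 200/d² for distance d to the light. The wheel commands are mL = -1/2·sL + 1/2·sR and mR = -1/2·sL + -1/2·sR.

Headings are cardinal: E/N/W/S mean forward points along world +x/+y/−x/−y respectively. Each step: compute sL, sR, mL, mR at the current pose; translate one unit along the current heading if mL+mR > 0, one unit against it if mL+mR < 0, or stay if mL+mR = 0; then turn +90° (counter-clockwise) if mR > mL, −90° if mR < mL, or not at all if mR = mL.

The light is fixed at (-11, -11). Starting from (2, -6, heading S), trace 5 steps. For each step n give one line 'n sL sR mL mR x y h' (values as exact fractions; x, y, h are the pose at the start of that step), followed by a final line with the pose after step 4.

n=0: pose=(2,-6,S); sL=50/53, sR=5/4; mL=65/424, mR=-465/424; mL+mR=-50/53 → advance -1; mR−mL=-5/4 → turn -1·90°
n=1: pose=(2,-5,W); sL=200/169, sR=200/193; mL=-2400/32617, mR=-36200/32617; mL+mR=-200/169 → advance -1; mR−mL=-200/193 → turn -1·90°
n=2: pose=(3,-5,N); sL=100/109, sR=100/137; mL=-1400/14933, mR=-12300/14933; mL+mR=-100/109 → advance -1; mR−mL=-100/137 → turn -1·90°
n=3: pose=(3,-6,E); sL=200/261, sR=200/241; mL=2000/62901, mR=-50200/62901; mL+mR=-200/261 → advance -1; mR−mL=-200/241 → turn -1·90°
n=4: pose=(2,-6,S); sL=50/53, sR=5/4; mL=65/424, mR=-465/424; mL+mR=-50/53 → advance -1; mR−mL=-5/4 → turn -1·90°

0 50/53 5/4 65/424 -465/424 2 -6 S
1 200/169 200/193 -2400/32617 -36200/32617 2 -5 W
2 100/109 100/137 -1400/14933 -12300/14933 3 -5 N
3 200/261 200/241 2000/62901 -50200/62901 3 -6 E
4 50/53 5/4 65/424 -465/424 2 -6 S
final 2 -5 W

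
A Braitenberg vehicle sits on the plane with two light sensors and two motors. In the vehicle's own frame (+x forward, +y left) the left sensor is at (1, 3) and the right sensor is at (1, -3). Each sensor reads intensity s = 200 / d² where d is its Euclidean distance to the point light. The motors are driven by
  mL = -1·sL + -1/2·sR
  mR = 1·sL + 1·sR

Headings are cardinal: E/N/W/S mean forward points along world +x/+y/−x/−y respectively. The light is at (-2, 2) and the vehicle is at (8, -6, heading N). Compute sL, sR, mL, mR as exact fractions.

100/49 100/109 -13350/5341 15800/5341

left sensor world pos  = (5, -5); dL² = 98
right sensor world pos = (11, -5); dR² = 218
sL = 200/98 = 100/49
sR = 200/218 = 100/109
mL = -1·sL + -1/2·sR = -13350/5341
mR = 1·sL + 1·sR = 15800/5341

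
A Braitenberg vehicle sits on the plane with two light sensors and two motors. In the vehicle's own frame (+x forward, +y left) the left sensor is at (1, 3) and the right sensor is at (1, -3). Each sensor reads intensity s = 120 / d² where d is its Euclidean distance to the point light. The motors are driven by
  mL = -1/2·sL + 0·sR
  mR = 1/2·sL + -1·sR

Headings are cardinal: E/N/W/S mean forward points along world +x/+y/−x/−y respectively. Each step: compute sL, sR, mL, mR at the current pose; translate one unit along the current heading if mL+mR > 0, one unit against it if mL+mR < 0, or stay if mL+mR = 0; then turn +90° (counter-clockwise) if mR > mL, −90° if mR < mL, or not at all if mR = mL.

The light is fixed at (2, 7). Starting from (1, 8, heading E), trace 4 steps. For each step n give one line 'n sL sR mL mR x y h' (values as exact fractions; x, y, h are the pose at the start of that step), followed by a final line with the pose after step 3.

0 15/2 30 -15/4 -105/4 1 8 E
1 120 24/5 -60 276/5 0 8 S
2 60/13 60 -30/13 -750/13 0 9 E
3 120 120/37 -60 2100/37 -1 9 S
final -1 10 E

n=0: pose=(1,8,E); sL=15/2, sR=30; mL=-15/4, mR=-105/4; mL+mR=-30 → advance -1; mR−mL=-45/2 → turn -1·90°
n=1: pose=(0,8,S); sL=120, sR=24/5; mL=-60, mR=276/5; mL+mR=-24/5 → advance -1; mR−mL=576/5 → turn +1·90°
n=2: pose=(0,9,E); sL=60/13, sR=60; mL=-30/13, mR=-750/13; mL+mR=-60 → advance -1; mR−mL=-720/13 → turn -1·90°
n=3: pose=(-1,9,S); sL=120, sR=120/37; mL=-60, mR=2100/37; mL+mR=-120/37 → advance -1; mR−mL=4320/37 → turn +1·90°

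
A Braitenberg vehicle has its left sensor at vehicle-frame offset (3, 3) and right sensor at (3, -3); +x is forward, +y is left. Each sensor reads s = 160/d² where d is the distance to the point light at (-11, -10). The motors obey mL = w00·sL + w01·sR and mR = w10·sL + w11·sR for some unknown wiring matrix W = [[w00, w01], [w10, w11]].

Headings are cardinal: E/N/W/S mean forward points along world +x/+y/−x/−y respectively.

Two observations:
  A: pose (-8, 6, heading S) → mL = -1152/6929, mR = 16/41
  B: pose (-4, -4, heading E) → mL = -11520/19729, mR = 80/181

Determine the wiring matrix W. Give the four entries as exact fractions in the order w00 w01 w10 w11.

1 -1 1/2 0

obs A: pose=(-8,6,S) → sL=32/41, sR=160/169, mL=-1152/6929, mR=16/41
obs B: pose=(-4,-4,E) → sL=160/181, sR=160/109, mL=-11520/19729, mR=80/181
sensor matrix S = [[32/41, 160/169], [160/181, 160/109]]; det S = 42209280/136702241
solve [mL_A; mL_B] = S·[w00; w01] and [mR_A; mR_B] = S·[w10; w11]:
  w00 = 1, w01 = -1, w10 = 1/2, w11 = 0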